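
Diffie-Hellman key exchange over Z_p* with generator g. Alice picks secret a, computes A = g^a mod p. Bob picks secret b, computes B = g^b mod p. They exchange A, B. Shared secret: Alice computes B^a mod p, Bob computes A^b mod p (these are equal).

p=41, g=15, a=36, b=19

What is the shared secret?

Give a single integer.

A = 15^36 mod 41  (bits of 36 = 100100)
  bit 0 = 1: r = r^2 * 15 mod 41 = 1^2 * 15 = 1*15 = 15
  bit 1 = 0: r = r^2 mod 41 = 15^2 = 20
  bit 2 = 0: r = r^2 mod 41 = 20^2 = 31
  bit 3 = 1: r = r^2 * 15 mod 41 = 31^2 * 15 = 18*15 = 24
  bit 4 = 0: r = r^2 mod 41 = 24^2 = 2
  bit 5 = 0: r = r^2 mod 41 = 2^2 = 4
  -> A = 4
B = 15^19 mod 41  (bits of 19 = 10011)
  bit 0 = 1: r = r^2 * 15 mod 41 = 1^2 * 15 = 1*15 = 15
  bit 1 = 0: r = r^2 mod 41 = 15^2 = 20
  bit 2 = 0: r = r^2 mod 41 = 20^2 = 31
  bit 3 = 1: r = r^2 * 15 mod 41 = 31^2 * 15 = 18*15 = 24
  bit 4 = 1: r = r^2 * 15 mod 41 = 24^2 * 15 = 2*15 = 30
  -> B = 30
s = B^a = 30^36 mod 41  (bits of 36 = 100100)
  bit 0 = 1: r = r^2 * 30 mod 41 = 1^2 * 30 = 1*30 = 30
  bit 1 = 0: r = r^2 mod 41 = 30^2 = 39
  bit 2 = 0: r = r^2 mod 41 = 39^2 = 4
  bit 3 = 1: r = r^2 * 30 mod 41 = 4^2 * 30 = 16*30 = 29
  bit 4 = 0: r = r^2 mod 41 = 29^2 = 21
  bit 5 = 0: r = r^2 mod 41 = 21^2 = 31
  -> s = B^a = 31

Answer: 31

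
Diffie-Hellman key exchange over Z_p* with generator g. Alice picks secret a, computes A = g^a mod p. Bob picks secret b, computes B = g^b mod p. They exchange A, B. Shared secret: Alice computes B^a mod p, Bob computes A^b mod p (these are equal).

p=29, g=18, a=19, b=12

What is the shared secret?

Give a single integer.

Answer: 25

Derivation:
A = 18^19 mod 29  (bits of 19 = 10011)
  bit 0 = 1: r = r^2 * 18 mod 29 = 1^2 * 18 = 1*18 = 18
  bit 1 = 0: r = r^2 mod 29 = 18^2 = 5
  bit 2 = 0: r = r^2 mod 29 = 5^2 = 25
  bit 3 = 1: r = r^2 * 18 mod 29 = 25^2 * 18 = 16*18 = 27
  bit 4 = 1: r = r^2 * 18 mod 29 = 27^2 * 18 = 4*18 = 14
  -> A = 14
B = 18^12 mod 29  (bits of 12 = 1100)
  bit 0 = 1: r = r^2 * 18 mod 29 = 1^2 * 18 = 1*18 = 18
  bit 1 = 1: r = r^2 * 18 mod 29 = 18^2 * 18 = 5*18 = 3
  bit 2 = 0: r = r^2 mod 29 = 3^2 = 9
  bit 3 = 0: r = r^2 mod 29 = 9^2 = 23
  -> B = 23
s = B^a = 23^19 mod 29  (bits of 19 = 10011)
  bit 0 = 1: r = r^2 * 23 mod 29 = 1^2 * 23 = 1*23 = 23
  bit 1 = 0: r = r^2 mod 29 = 23^2 = 7
  bit 2 = 0: r = r^2 mod 29 = 7^2 = 20
  bit 3 = 1: r = r^2 * 23 mod 29 = 20^2 * 23 = 23*23 = 7
  bit 4 = 1: r = r^2 * 23 mod 29 = 7^2 * 23 = 20*23 = 25
  -> s = B^a = 25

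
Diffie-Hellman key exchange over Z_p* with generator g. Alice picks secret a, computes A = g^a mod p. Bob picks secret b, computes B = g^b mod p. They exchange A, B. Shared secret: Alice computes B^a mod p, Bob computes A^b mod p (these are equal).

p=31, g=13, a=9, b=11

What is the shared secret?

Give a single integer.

Answer: 29

Derivation:
A = 13^9 mod 31  (bits of 9 = 1001)
  bit 0 = 1: r = r^2 * 13 mod 31 = 1^2 * 13 = 1*13 = 13
  bit 1 = 0: r = r^2 mod 31 = 13^2 = 14
  bit 2 = 0: r = r^2 mod 31 = 14^2 = 10
  bit 3 = 1: r = r^2 * 13 mod 31 = 10^2 * 13 = 7*13 = 29
  -> A = 29
B = 13^11 mod 31  (bits of 11 = 1011)
  bit 0 = 1: r = r^2 * 13 mod 31 = 1^2 * 13 = 1*13 = 13
  bit 1 = 0: r = r^2 mod 31 = 13^2 = 14
  bit 2 = 1: r = r^2 * 13 mod 31 = 14^2 * 13 = 10*13 = 6
  bit 3 = 1: r = r^2 * 13 mod 31 = 6^2 * 13 = 5*13 = 3
  -> B = 3
s = B^a = 3^9 mod 31  (bits of 9 = 1001)
  bit 0 = 1: r = r^2 * 3 mod 31 = 1^2 * 3 = 1*3 = 3
  bit 1 = 0: r = r^2 mod 31 = 3^2 = 9
  bit 2 = 0: r = r^2 mod 31 = 9^2 = 19
  bit 3 = 1: r = r^2 * 3 mod 31 = 19^2 * 3 = 20*3 = 29
  -> s = B^a = 29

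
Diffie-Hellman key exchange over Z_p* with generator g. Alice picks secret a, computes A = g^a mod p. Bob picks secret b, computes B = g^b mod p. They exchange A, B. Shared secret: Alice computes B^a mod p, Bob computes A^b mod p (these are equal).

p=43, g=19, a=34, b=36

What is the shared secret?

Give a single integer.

A = 19^34 mod 43  (bits of 34 = 100010)
  bit 0 = 1: r = r^2 * 19 mod 43 = 1^2 * 19 = 1*19 = 19
  bit 1 = 0: r = r^2 mod 43 = 19^2 = 17
  bit 2 = 0: r = r^2 mod 43 = 17^2 = 31
  bit 3 = 0: r = r^2 mod 43 = 31^2 = 15
  bit 4 = 1: r = r^2 * 19 mod 43 = 15^2 * 19 = 10*19 = 18
  bit 5 = 0: r = r^2 mod 43 = 18^2 = 23
  -> A = 23
B = 19^36 mod 43  (bits of 36 = 100100)
  bit 0 = 1: r = r^2 * 19 mod 43 = 1^2 * 19 = 1*19 = 19
  bit 1 = 0: r = r^2 mod 43 = 19^2 = 17
  bit 2 = 0: r = r^2 mod 43 = 17^2 = 31
  bit 3 = 1: r = r^2 * 19 mod 43 = 31^2 * 19 = 15*19 = 27
  bit 4 = 0: r = r^2 mod 43 = 27^2 = 41
  bit 5 = 0: r = r^2 mod 43 = 41^2 = 4
  -> B = 4
s = B^a = 4^34 mod 43  (bits of 34 = 100010)
  bit 0 = 1: r = r^2 * 4 mod 43 = 1^2 * 4 = 1*4 = 4
  bit 1 = 0: r = r^2 mod 43 = 4^2 = 16
  bit 2 = 0: r = r^2 mod 43 = 16^2 = 41
  bit 3 = 0: r = r^2 mod 43 = 41^2 = 4
  bit 4 = 1: r = r^2 * 4 mod 43 = 4^2 * 4 = 16*4 = 21
  bit 5 = 0: r = r^2 mod 43 = 21^2 = 11
  -> s = B^a = 11

Answer: 11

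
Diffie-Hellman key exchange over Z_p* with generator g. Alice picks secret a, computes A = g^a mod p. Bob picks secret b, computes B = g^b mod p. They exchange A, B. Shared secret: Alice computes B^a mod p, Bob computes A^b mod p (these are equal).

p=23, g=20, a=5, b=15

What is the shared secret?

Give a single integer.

Answer: 5

Derivation:
A = 20^5 mod 23  (bits of 5 = 101)
  bit 0 = 1: r = r^2 * 20 mod 23 = 1^2 * 20 = 1*20 = 20
  bit 1 = 0: r = r^2 mod 23 = 20^2 = 9
  bit 2 = 1: r = r^2 * 20 mod 23 = 9^2 * 20 = 12*20 = 10
  -> A = 10
B = 20^15 mod 23  (bits of 15 = 1111)
  bit 0 = 1: r = r^2 * 20 mod 23 = 1^2 * 20 = 1*20 = 20
  bit 1 = 1: r = r^2 * 20 mod 23 = 20^2 * 20 = 9*20 = 19
  bit 2 = 1: r = r^2 * 20 mod 23 = 19^2 * 20 = 16*20 = 21
  bit 3 = 1: r = r^2 * 20 mod 23 = 21^2 * 20 = 4*20 = 11
  -> B = 11
s = B^a = 11^5 mod 23  (bits of 5 = 101)
  bit 0 = 1: r = r^2 * 11 mod 23 = 1^2 * 11 = 1*11 = 11
  bit 1 = 0: r = r^2 mod 23 = 11^2 = 6
  bit 2 = 1: r = r^2 * 11 mod 23 = 6^2 * 11 = 13*11 = 5
  -> s = B^a = 5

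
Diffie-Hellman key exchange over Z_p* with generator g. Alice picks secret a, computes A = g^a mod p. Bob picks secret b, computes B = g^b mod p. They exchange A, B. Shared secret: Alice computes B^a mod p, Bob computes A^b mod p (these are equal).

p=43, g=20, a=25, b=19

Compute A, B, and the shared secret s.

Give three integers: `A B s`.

Answer: 3 33 19

Derivation:
A = 20^25 mod 43  (bits of 25 = 11001)
  bit 0 = 1: r = r^2 * 20 mod 43 = 1^2 * 20 = 1*20 = 20
  bit 1 = 1: r = r^2 * 20 mod 43 = 20^2 * 20 = 13*20 = 2
  bit 2 = 0: r = r^2 mod 43 = 2^2 = 4
  bit 3 = 0: r = r^2 mod 43 = 4^2 = 16
  bit 4 = 1: r = r^2 * 20 mod 43 = 16^2 * 20 = 41*20 = 3
  -> A = 3
B = 20^19 mod 43  (bits of 19 = 10011)
  bit 0 = 1: r = r^2 * 20 mod 43 = 1^2 * 20 = 1*20 = 20
  bit 1 = 0: r = r^2 mod 43 = 20^2 = 13
  bit 2 = 0: r = r^2 mod 43 = 13^2 = 40
  bit 3 = 1: r = r^2 * 20 mod 43 = 40^2 * 20 = 9*20 = 8
  bit 4 = 1: r = r^2 * 20 mod 43 = 8^2 * 20 = 21*20 = 33
  -> B = 33
s = B^a = 33^25 mod 43  (bits of 25 = 11001)
  bit 0 = 1: r = r^2 * 33 mod 43 = 1^2 * 33 = 1*33 = 33
  bit 1 = 1: r = r^2 * 33 mod 43 = 33^2 * 33 = 14*33 = 32
  bit 2 = 0: r = r^2 mod 43 = 32^2 = 35
  bit 3 = 0: r = r^2 mod 43 = 35^2 = 21
  bit 4 = 1: r = r^2 * 33 mod 43 = 21^2 * 33 = 11*33 = 19
  -> s = B^a = 19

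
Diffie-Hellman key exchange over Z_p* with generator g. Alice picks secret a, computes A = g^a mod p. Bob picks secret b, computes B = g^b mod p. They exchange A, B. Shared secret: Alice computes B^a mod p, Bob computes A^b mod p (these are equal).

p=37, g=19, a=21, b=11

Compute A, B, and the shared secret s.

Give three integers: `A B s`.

A = 19^21 mod 37  (bits of 21 = 10101)
  bit 0 = 1: r = r^2 * 19 mod 37 = 1^2 * 19 = 1*19 = 19
  bit 1 = 0: r = r^2 mod 37 = 19^2 = 28
  bit 2 = 1: r = r^2 * 19 mod 37 = 28^2 * 19 = 7*19 = 22
  bit 3 = 0: r = r^2 mod 37 = 22^2 = 3
  bit 4 = 1: r = r^2 * 19 mod 37 = 3^2 * 19 = 9*19 = 23
  -> A = 23
B = 19^11 mod 37  (bits of 11 = 1011)
  bit 0 = 1: r = r^2 * 19 mod 37 = 1^2 * 19 = 1*19 = 19
  bit 1 = 0: r = r^2 mod 37 = 19^2 = 28
  bit 2 = 1: r = r^2 * 19 mod 37 = 28^2 * 19 = 7*19 = 22
  bit 3 = 1: r = r^2 * 19 mod 37 = 22^2 * 19 = 3*19 = 20
  -> B = 20
s = B^a = 20^21 mod 37  (bits of 21 = 10101)
  bit 0 = 1: r = r^2 * 20 mod 37 = 1^2 * 20 = 1*20 = 20
  bit 1 = 0: r = r^2 mod 37 = 20^2 = 30
  bit 2 = 1: r = r^2 * 20 mod 37 = 30^2 * 20 = 12*20 = 18
  bit 3 = 0: r = r^2 mod 37 = 18^2 = 28
  bit 4 = 1: r = r^2 * 20 mod 37 = 28^2 * 20 = 7*20 = 29
  -> s = B^a = 29

Answer: 23 20 29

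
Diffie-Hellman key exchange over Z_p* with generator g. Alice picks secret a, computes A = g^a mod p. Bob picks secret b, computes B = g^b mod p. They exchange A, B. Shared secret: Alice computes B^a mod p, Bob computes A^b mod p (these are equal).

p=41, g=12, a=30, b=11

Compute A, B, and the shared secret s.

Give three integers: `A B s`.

Answer: 32 26 9

Derivation:
A = 12^30 mod 41  (bits of 30 = 11110)
  bit 0 = 1: r = r^2 * 12 mod 41 = 1^2 * 12 = 1*12 = 12
  bit 1 = 1: r = r^2 * 12 mod 41 = 12^2 * 12 = 21*12 = 6
  bit 2 = 1: r = r^2 * 12 mod 41 = 6^2 * 12 = 36*12 = 22
  bit 3 = 1: r = r^2 * 12 mod 41 = 22^2 * 12 = 33*12 = 27
  bit 4 = 0: r = r^2 mod 41 = 27^2 = 32
  -> A = 32
B = 12^11 mod 41  (bits of 11 = 1011)
  bit 0 = 1: r = r^2 * 12 mod 41 = 1^2 * 12 = 1*12 = 12
  bit 1 = 0: r = r^2 mod 41 = 12^2 = 21
  bit 2 = 1: r = r^2 * 12 mod 41 = 21^2 * 12 = 31*12 = 3
  bit 3 = 1: r = r^2 * 12 mod 41 = 3^2 * 12 = 9*12 = 26
  -> B = 26
s = B^a = 26^30 mod 41  (bits of 30 = 11110)
  bit 0 = 1: r = r^2 * 26 mod 41 = 1^2 * 26 = 1*26 = 26
  bit 1 = 1: r = r^2 * 26 mod 41 = 26^2 * 26 = 20*26 = 28
  bit 2 = 1: r = r^2 * 26 mod 41 = 28^2 * 26 = 5*26 = 7
  bit 3 = 1: r = r^2 * 26 mod 41 = 7^2 * 26 = 8*26 = 3
  bit 4 = 0: r = r^2 mod 41 = 3^2 = 9
  -> s = B^a = 9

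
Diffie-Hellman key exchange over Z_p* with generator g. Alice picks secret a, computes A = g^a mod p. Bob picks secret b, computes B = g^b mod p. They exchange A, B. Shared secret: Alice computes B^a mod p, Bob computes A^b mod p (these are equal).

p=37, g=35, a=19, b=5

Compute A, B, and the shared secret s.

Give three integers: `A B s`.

A = 35^19 mod 37  (bits of 19 = 10011)
  bit 0 = 1: r = r^2 * 35 mod 37 = 1^2 * 35 = 1*35 = 35
  bit 1 = 0: r = r^2 mod 37 = 35^2 = 4
  bit 2 = 0: r = r^2 mod 37 = 4^2 = 16
  bit 3 = 1: r = r^2 * 35 mod 37 = 16^2 * 35 = 34*35 = 6
  bit 4 = 1: r = r^2 * 35 mod 37 = 6^2 * 35 = 36*35 = 2
  -> A = 2
B = 35^5 mod 37  (bits of 5 = 101)
  bit 0 = 1: r = r^2 * 35 mod 37 = 1^2 * 35 = 1*35 = 35
  bit 1 = 0: r = r^2 mod 37 = 35^2 = 4
  bit 2 = 1: r = r^2 * 35 mod 37 = 4^2 * 35 = 16*35 = 5
  -> B = 5
s = B^a = 5^19 mod 37  (bits of 19 = 10011)
  bit 0 = 1: r = r^2 * 5 mod 37 = 1^2 * 5 = 1*5 = 5
  bit 1 = 0: r = r^2 mod 37 = 5^2 = 25
  bit 2 = 0: r = r^2 mod 37 = 25^2 = 33
  bit 3 = 1: r = r^2 * 5 mod 37 = 33^2 * 5 = 16*5 = 6
  bit 4 = 1: r = r^2 * 5 mod 37 = 6^2 * 5 = 36*5 = 32
  -> s = B^a = 32

Answer: 2 5 32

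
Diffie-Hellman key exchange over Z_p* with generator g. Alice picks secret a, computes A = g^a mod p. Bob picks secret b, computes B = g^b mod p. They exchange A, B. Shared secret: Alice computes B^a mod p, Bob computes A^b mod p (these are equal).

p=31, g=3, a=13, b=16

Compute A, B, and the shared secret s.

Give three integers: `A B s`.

Answer: 24 28 7

Derivation:
A = 3^13 mod 31  (bits of 13 = 1101)
  bit 0 = 1: r = r^2 * 3 mod 31 = 1^2 * 3 = 1*3 = 3
  bit 1 = 1: r = r^2 * 3 mod 31 = 3^2 * 3 = 9*3 = 27
  bit 2 = 0: r = r^2 mod 31 = 27^2 = 16
  bit 3 = 1: r = r^2 * 3 mod 31 = 16^2 * 3 = 8*3 = 24
  -> A = 24
B = 3^16 mod 31  (bits of 16 = 10000)
  bit 0 = 1: r = r^2 * 3 mod 31 = 1^2 * 3 = 1*3 = 3
  bit 1 = 0: r = r^2 mod 31 = 3^2 = 9
  bit 2 = 0: r = r^2 mod 31 = 9^2 = 19
  bit 3 = 0: r = r^2 mod 31 = 19^2 = 20
  bit 4 = 0: r = r^2 mod 31 = 20^2 = 28
  -> B = 28
s = B^a = 28^13 mod 31  (bits of 13 = 1101)
  bit 0 = 1: r = r^2 * 28 mod 31 = 1^2 * 28 = 1*28 = 28
  bit 1 = 1: r = r^2 * 28 mod 31 = 28^2 * 28 = 9*28 = 4
  bit 2 = 0: r = r^2 mod 31 = 4^2 = 16
  bit 3 = 1: r = r^2 * 28 mod 31 = 16^2 * 28 = 8*28 = 7
  -> s = B^a = 7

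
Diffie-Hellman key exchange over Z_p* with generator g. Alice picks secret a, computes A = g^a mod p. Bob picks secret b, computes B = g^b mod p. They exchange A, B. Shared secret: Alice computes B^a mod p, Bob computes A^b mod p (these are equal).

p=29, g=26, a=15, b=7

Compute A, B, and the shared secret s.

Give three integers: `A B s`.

A = 26^15 mod 29  (bits of 15 = 1111)
  bit 0 = 1: r = r^2 * 26 mod 29 = 1^2 * 26 = 1*26 = 26
  bit 1 = 1: r = r^2 * 26 mod 29 = 26^2 * 26 = 9*26 = 2
  bit 2 = 1: r = r^2 * 26 mod 29 = 2^2 * 26 = 4*26 = 17
  bit 3 = 1: r = r^2 * 26 mod 29 = 17^2 * 26 = 28*26 = 3
  -> A = 3
B = 26^7 mod 29  (bits of 7 = 111)
  bit 0 = 1: r = r^2 * 26 mod 29 = 1^2 * 26 = 1*26 = 26
  bit 1 = 1: r = r^2 * 26 mod 29 = 26^2 * 26 = 9*26 = 2
  bit 2 = 1: r = r^2 * 26 mod 29 = 2^2 * 26 = 4*26 = 17
  -> B = 17
s = B^a = 17^15 mod 29  (bits of 15 = 1111)
  bit 0 = 1: r = r^2 * 17 mod 29 = 1^2 * 17 = 1*17 = 17
  bit 1 = 1: r = r^2 * 17 mod 29 = 17^2 * 17 = 28*17 = 12
  bit 2 = 1: r = r^2 * 17 mod 29 = 12^2 * 17 = 28*17 = 12
  bit 3 = 1: r = r^2 * 17 mod 29 = 12^2 * 17 = 28*17 = 12
  -> s = B^a = 12

Answer: 3 17 12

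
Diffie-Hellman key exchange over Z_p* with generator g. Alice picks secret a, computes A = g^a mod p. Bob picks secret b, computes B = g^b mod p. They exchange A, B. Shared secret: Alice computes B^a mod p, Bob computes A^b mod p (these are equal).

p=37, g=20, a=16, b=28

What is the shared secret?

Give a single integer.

A = 20^16 mod 37  (bits of 16 = 10000)
  bit 0 = 1: r = r^2 * 20 mod 37 = 1^2 * 20 = 1*20 = 20
  bit 1 = 0: r = r^2 mod 37 = 20^2 = 30
  bit 2 = 0: r = r^2 mod 37 = 30^2 = 12
  bit 3 = 0: r = r^2 mod 37 = 12^2 = 33
  bit 4 = 0: r = r^2 mod 37 = 33^2 = 16
  -> A = 16
B = 20^28 mod 37  (bits of 28 = 11100)
  bit 0 = 1: r = r^2 * 20 mod 37 = 1^2 * 20 = 1*20 = 20
  bit 1 = 1: r = r^2 * 20 mod 37 = 20^2 * 20 = 30*20 = 8
  bit 2 = 1: r = r^2 * 20 mod 37 = 8^2 * 20 = 27*20 = 22
  bit 3 = 0: r = r^2 mod 37 = 22^2 = 3
  bit 4 = 0: r = r^2 mod 37 = 3^2 = 9
  -> B = 9
s = B^a = 9^16 mod 37  (bits of 16 = 10000)
  bit 0 = 1: r = r^2 * 9 mod 37 = 1^2 * 9 = 1*9 = 9
  bit 1 = 0: r = r^2 mod 37 = 9^2 = 7
  bit 2 = 0: r = r^2 mod 37 = 7^2 = 12
  bit 3 = 0: r = r^2 mod 37 = 12^2 = 33
  bit 4 = 0: r = r^2 mod 37 = 33^2 = 16
  -> s = B^a = 16

Answer: 16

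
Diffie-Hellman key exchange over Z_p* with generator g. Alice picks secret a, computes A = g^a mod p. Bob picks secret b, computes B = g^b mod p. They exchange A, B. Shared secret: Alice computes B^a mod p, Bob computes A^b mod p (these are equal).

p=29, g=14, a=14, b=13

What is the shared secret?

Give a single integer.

A = 14^14 mod 29  (bits of 14 = 1110)
  bit 0 = 1: r = r^2 * 14 mod 29 = 1^2 * 14 = 1*14 = 14
  bit 1 = 1: r = r^2 * 14 mod 29 = 14^2 * 14 = 22*14 = 18
  bit 2 = 1: r = r^2 * 14 mod 29 = 18^2 * 14 = 5*14 = 12
  bit 3 = 0: r = r^2 mod 29 = 12^2 = 28
  -> A = 28
B = 14^13 mod 29  (bits of 13 = 1101)
  bit 0 = 1: r = r^2 * 14 mod 29 = 1^2 * 14 = 1*14 = 14
  bit 1 = 1: r = r^2 * 14 mod 29 = 14^2 * 14 = 22*14 = 18
  bit 2 = 0: r = r^2 mod 29 = 18^2 = 5
  bit 3 = 1: r = r^2 * 14 mod 29 = 5^2 * 14 = 25*14 = 2
  -> B = 2
s = B^a = 2^14 mod 29  (bits of 14 = 1110)
  bit 0 = 1: r = r^2 * 2 mod 29 = 1^2 * 2 = 1*2 = 2
  bit 1 = 1: r = r^2 * 2 mod 29 = 2^2 * 2 = 4*2 = 8
  bit 2 = 1: r = r^2 * 2 mod 29 = 8^2 * 2 = 6*2 = 12
  bit 3 = 0: r = r^2 mod 29 = 12^2 = 28
  -> s = B^a = 28

Answer: 28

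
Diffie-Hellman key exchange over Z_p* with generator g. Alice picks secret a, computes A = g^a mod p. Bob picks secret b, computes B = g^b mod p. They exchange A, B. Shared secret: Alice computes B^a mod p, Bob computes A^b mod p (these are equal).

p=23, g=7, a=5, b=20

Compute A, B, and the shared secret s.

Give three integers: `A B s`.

Answer: 17 8 16

Derivation:
A = 7^5 mod 23  (bits of 5 = 101)
  bit 0 = 1: r = r^2 * 7 mod 23 = 1^2 * 7 = 1*7 = 7
  bit 1 = 0: r = r^2 mod 23 = 7^2 = 3
  bit 2 = 1: r = r^2 * 7 mod 23 = 3^2 * 7 = 9*7 = 17
  -> A = 17
B = 7^20 mod 23  (bits of 20 = 10100)
  bit 0 = 1: r = r^2 * 7 mod 23 = 1^2 * 7 = 1*7 = 7
  bit 1 = 0: r = r^2 mod 23 = 7^2 = 3
  bit 2 = 1: r = r^2 * 7 mod 23 = 3^2 * 7 = 9*7 = 17
  bit 3 = 0: r = r^2 mod 23 = 17^2 = 13
  bit 4 = 0: r = r^2 mod 23 = 13^2 = 8
  -> B = 8
s = B^a = 8^5 mod 23  (bits of 5 = 101)
  bit 0 = 1: r = r^2 * 8 mod 23 = 1^2 * 8 = 1*8 = 8
  bit 1 = 0: r = r^2 mod 23 = 8^2 = 18
  bit 2 = 1: r = r^2 * 8 mod 23 = 18^2 * 8 = 2*8 = 16
  -> s = B^a = 16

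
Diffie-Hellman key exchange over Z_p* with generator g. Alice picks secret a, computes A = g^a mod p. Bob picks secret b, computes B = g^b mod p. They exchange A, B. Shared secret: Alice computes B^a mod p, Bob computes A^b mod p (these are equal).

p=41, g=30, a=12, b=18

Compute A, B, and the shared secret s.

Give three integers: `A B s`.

A = 30^12 mod 41  (bits of 12 = 1100)
  bit 0 = 1: r = r^2 * 30 mod 41 = 1^2 * 30 = 1*30 = 30
  bit 1 = 1: r = r^2 * 30 mod 41 = 30^2 * 30 = 39*30 = 22
  bit 2 = 0: r = r^2 mod 41 = 22^2 = 33
  bit 3 = 0: r = r^2 mod 41 = 33^2 = 23
  -> A = 23
B = 30^18 mod 41  (bits of 18 = 10010)
  bit 0 = 1: r = r^2 * 30 mod 41 = 1^2 * 30 = 1*30 = 30
  bit 1 = 0: r = r^2 mod 41 = 30^2 = 39
  bit 2 = 0: r = r^2 mod 41 = 39^2 = 4
  bit 3 = 1: r = r^2 * 30 mod 41 = 4^2 * 30 = 16*30 = 29
  bit 4 = 0: r = r^2 mod 41 = 29^2 = 21
  -> B = 21
s = B^a = 21^12 mod 41  (bits of 12 = 1100)
  bit 0 = 1: r = r^2 * 21 mod 41 = 1^2 * 21 = 1*21 = 21
  bit 1 = 1: r = r^2 * 21 mod 41 = 21^2 * 21 = 31*21 = 36
  bit 2 = 0: r = r^2 mod 41 = 36^2 = 25
  bit 3 = 0: r = r^2 mod 41 = 25^2 = 10
  -> s = B^a = 10

Answer: 23 21 10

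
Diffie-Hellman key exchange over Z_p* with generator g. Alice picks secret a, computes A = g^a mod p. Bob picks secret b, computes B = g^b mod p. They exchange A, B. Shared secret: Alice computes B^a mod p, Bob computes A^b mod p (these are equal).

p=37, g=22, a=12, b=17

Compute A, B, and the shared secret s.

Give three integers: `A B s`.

A = 22^12 mod 37  (bits of 12 = 1100)
  bit 0 = 1: r = r^2 * 22 mod 37 = 1^2 * 22 = 1*22 = 22
  bit 1 = 1: r = r^2 * 22 mod 37 = 22^2 * 22 = 3*22 = 29
  bit 2 = 0: r = r^2 mod 37 = 29^2 = 27
  bit 3 = 0: r = r^2 mod 37 = 27^2 = 26
  -> A = 26
B = 22^17 mod 37  (bits of 17 = 10001)
  bit 0 = 1: r = r^2 * 22 mod 37 = 1^2 * 22 = 1*22 = 22
  bit 1 = 0: r = r^2 mod 37 = 22^2 = 3
  bit 2 = 0: r = r^2 mod 37 = 3^2 = 9
  bit 3 = 0: r = r^2 mod 37 = 9^2 = 7
  bit 4 = 1: r = r^2 * 22 mod 37 = 7^2 * 22 = 12*22 = 5
  -> B = 5
s = B^a = 5^12 mod 37  (bits of 12 = 1100)
  bit 0 = 1: r = r^2 * 5 mod 37 = 1^2 * 5 = 1*5 = 5
  bit 1 = 1: r = r^2 * 5 mod 37 = 5^2 * 5 = 25*5 = 14
  bit 2 = 0: r = r^2 mod 37 = 14^2 = 11
  bit 3 = 0: r = r^2 mod 37 = 11^2 = 10
  -> s = B^a = 10

Answer: 26 5 10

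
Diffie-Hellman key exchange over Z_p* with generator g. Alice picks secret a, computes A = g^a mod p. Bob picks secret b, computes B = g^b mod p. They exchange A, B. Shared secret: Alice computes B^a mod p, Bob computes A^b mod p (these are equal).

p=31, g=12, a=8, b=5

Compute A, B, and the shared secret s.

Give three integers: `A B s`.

A = 12^8 mod 31  (bits of 8 = 1000)
  bit 0 = 1: r = r^2 * 12 mod 31 = 1^2 * 12 = 1*12 = 12
  bit 1 = 0: r = r^2 mod 31 = 12^2 = 20
  bit 2 = 0: r = r^2 mod 31 = 20^2 = 28
  bit 3 = 0: r = r^2 mod 31 = 28^2 = 9
  -> A = 9
B = 12^5 mod 31  (bits of 5 = 101)
  bit 0 = 1: r = r^2 * 12 mod 31 = 1^2 * 12 = 1*12 = 12
  bit 1 = 0: r = r^2 mod 31 = 12^2 = 20
  bit 2 = 1: r = r^2 * 12 mod 31 = 20^2 * 12 = 28*12 = 26
  -> B = 26
s = B^a = 26^8 mod 31  (bits of 8 = 1000)
  bit 0 = 1: r = r^2 * 26 mod 31 = 1^2 * 26 = 1*26 = 26
  bit 1 = 0: r = r^2 mod 31 = 26^2 = 25
  bit 2 = 0: r = r^2 mod 31 = 25^2 = 5
  bit 3 = 0: r = r^2 mod 31 = 5^2 = 25
  -> s = B^a = 25

Answer: 9 26 25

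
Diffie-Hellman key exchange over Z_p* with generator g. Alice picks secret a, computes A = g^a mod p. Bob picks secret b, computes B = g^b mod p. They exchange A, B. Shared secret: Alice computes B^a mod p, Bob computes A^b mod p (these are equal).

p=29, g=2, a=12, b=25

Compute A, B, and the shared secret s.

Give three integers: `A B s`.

Answer: 7 11 23

Derivation:
A = 2^12 mod 29  (bits of 12 = 1100)
  bit 0 = 1: r = r^2 * 2 mod 29 = 1^2 * 2 = 1*2 = 2
  bit 1 = 1: r = r^2 * 2 mod 29 = 2^2 * 2 = 4*2 = 8
  bit 2 = 0: r = r^2 mod 29 = 8^2 = 6
  bit 3 = 0: r = r^2 mod 29 = 6^2 = 7
  -> A = 7
B = 2^25 mod 29  (bits of 25 = 11001)
  bit 0 = 1: r = r^2 * 2 mod 29 = 1^2 * 2 = 1*2 = 2
  bit 1 = 1: r = r^2 * 2 mod 29 = 2^2 * 2 = 4*2 = 8
  bit 2 = 0: r = r^2 mod 29 = 8^2 = 6
  bit 3 = 0: r = r^2 mod 29 = 6^2 = 7
  bit 4 = 1: r = r^2 * 2 mod 29 = 7^2 * 2 = 20*2 = 11
  -> B = 11
s = B^a = 11^12 mod 29  (bits of 12 = 1100)
  bit 0 = 1: r = r^2 * 11 mod 29 = 1^2 * 11 = 1*11 = 11
  bit 1 = 1: r = r^2 * 11 mod 29 = 11^2 * 11 = 5*11 = 26
  bit 2 = 0: r = r^2 mod 29 = 26^2 = 9
  bit 3 = 0: r = r^2 mod 29 = 9^2 = 23
  -> s = B^a = 23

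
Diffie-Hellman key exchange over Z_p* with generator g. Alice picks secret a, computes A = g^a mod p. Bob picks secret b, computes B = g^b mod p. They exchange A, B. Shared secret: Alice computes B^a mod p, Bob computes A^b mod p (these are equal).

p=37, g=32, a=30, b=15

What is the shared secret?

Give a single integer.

A = 32^30 mod 37  (bits of 30 = 11110)
  bit 0 = 1: r = r^2 * 32 mod 37 = 1^2 * 32 = 1*32 = 32
  bit 1 = 1: r = r^2 * 32 mod 37 = 32^2 * 32 = 25*32 = 23
  bit 2 = 1: r = r^2 * 32 mod 37 = 23^2 * 32 = 11*32 = 19
  bit 3 = 1: r = r^2 * 32 mod 37 = 19^2 * 32 = 28*32 = 8
  bit 4 = 0: r = r^2 mod 37 = 8^2 = 27
  -> A = 27
B = 32^15 mod 37  (bits of 15 = 1111)
  bit 0 = 1: r = r^2 * 32 mod 37 = 1^2 * 32 = 1*32 = 32
  bit 1 = 1: r = r^2 * 32 mod 37 = 32^2 * 32 = 25*32 = 23
  bit 2 = 1: r = r^2 * 32 mod 37 = 23^2 * 32 = 11*32 = 19
  bit 3 = 1: r = r^2 * 32 mod 37 = 19^2 * 32 = 28*32 = 8
  -> B = 8
s = B^a = 8^30 mod 37  (bits of 30 = 11110)
  bit 0 = 1: r = r^2 * 8 mod 37 = 1^2 * 8 = 1*8 = 8
  bit 1 = 1: r = r^2 * 8 mod 37 = 8^2 * 8 = 27*8 = 31
  bit 2 = 1: r = r^2 * 8 mod 37 = 31^2 * 8 = 36*8 = 29
  bit 3 = 1: r = r^2 * 8 mod 37 = 29^2 * 8 = 27*8 = 31
  bit 4 = 0: r = r^2 mod 37 = 31^2 = 36
  -> s = B^a = 36

Answer: 36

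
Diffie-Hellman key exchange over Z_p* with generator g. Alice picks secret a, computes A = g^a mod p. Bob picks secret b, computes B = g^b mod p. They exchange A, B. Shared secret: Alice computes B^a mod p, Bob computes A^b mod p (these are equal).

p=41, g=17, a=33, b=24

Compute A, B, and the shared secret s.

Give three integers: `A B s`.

A = 17^33 mod 41  (bits of 33 = 100001)
  bit 0 = 1: r = r^2 * 17 mod 41 = 1^2 * 17 = 1*17 = 17
  bit 1 = 0: r = r^2 mod 41 = 17^2 = 2
  bit 2 = 0: r = r^2 mod 41 = 2^2 = 4
  bit 3 = 0: r = r^2 mod 41 = 4^2 = 16
  bit 4 = 0: r = r^2 mod 41 = 16^2 = 10
  bit 5 = 1: r = r^2 * 17 mod 41 = 10^2 * 17 = 18*17 = 19
  -> A = 19
B = 17^24 mod 41  (bits of 24 = 11000)
  bit 0 = 1: r = r^2 * 17 mod 41 = 1^2 * 17 = 1*17 = 17
  bit 1 = 1: r = r^2 * 17 mod 41 = 17^2 * 17 = 2*17 = 34
  bit 2 = 0: r = r^2 mod 41 = 34^2 = 8
  bit 3 = 0: r = r^2 mod 41 = 8^2 = 23
  bit 4 = 0: r = r^2 mod 41 = 23^2 = 37
  -> B = 37
s = B^a = 37^33 mod 41  (bits of 33 = 100001)
  bit 0 = 1: r = r^2 * 37 mod 41 = 1^2 * 37 = 1*37 = 37
  bit 1 = 0: r = r^2 mod 41 = 37^2 = 16
  bit 2 = 0: r = r^2 mod 41 = 16^2 = 10
  bit 3 = 0: r = r^2 mod 41 = 10^2 = 18
  bit 4 = 0: r = r^2 mod 41 = 18^2 = 37
  bit 5 = 1: r = r^2 * 37 mod 41 = 37^2 * 37 = 16*37 = 18
  -> s = B^a = 18

Answer: 19 37 18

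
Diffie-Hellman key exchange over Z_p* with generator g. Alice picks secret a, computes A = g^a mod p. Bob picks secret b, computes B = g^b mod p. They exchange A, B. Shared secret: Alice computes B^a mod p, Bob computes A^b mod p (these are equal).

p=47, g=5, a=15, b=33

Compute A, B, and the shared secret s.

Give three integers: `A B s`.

Answer: 41 35 29

Derivation:
A = 5^15 mod 47  (bits of 15 = 1111)
  bit 0 = 1: r = r^2 * 5 mod 47 = 1^2 * 5 = 1*5 = 5
  bit 1 = 1: r = r^2 * 5 mod 47 = 5^2 * 5 = 25*5 = 31
  bit 2 = 1: r = r^2 * 5 mod 47 = 31^2 * 5 = 21*5 = 11
  bit 3 = 1: r = r^2 * 5 mod 47 = 11^2 * 5 = 27*5 = 41
  -> A = 41
B = 5^33 mod 47  (bits of 33 = 100001)
  bit 0 = 1: r = r^2 * 5 mod 47 = 1^2 * 5 = 1*5 = 5
  bit 1 = 0: r = r^2 mod 47 = 5^2 = 25
  bit 2 = 0: r = r^2 mod 47 = 25^2 = 14
  bit 3 = 0: r = r^2 mod 47 = 14^2 = 8
  bit 4 = 0: r = r^2 mod 47 = 8^2 = 17
  bit 5 = 1: r = r^2 * 5 mod 47 = 17^2 * 5 = 7*5 = 35
  -> B = 35
s = B^a = 35^15 mod 47  (bits of 15 = 1111)
  bit 0 = 1: r = r^2 * 35 mod 47 = 1^2 * 35 = 1*35 = 35
  bit 1 = 1: r = r^2 * 35 mod 47 = 35^2 * 35 = 3*35 = 11
  bit 2 = 1: r = r^2 * 35 mod 47 = 11^2 * 35 = 27*35 = 5
  bit 3 = 1: r = r^2 * 35 mod 47 = 5^2 * 35 = 25*35 = 29
  -> s = B^a = 29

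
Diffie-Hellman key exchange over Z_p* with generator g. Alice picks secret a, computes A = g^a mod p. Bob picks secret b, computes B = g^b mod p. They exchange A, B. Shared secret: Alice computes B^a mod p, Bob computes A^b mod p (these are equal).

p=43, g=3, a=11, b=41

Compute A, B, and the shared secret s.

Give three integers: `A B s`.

Answer: 30 29 33

Derivation:
A = 3^11 mod 43  (bits of 11 = 1011)
  bit 0 = 1: r = r^2 * 3 mod 43 = 1^2 * 3 = 1*3 = 3
  bit 1 = 0: r = r^2 mod 43 = 3^2 = 9
  bit 2 = 1: r = r^2 * 3 mod 43 = 9^2 * 3 = 38*3 = 28
  bit 3 = 1: r = r^2 * 3 mod 43 = 28^2 * 3 = 10*3 = 30
  -> A = 30
B = 3^41 mod 43  (bits of 41 = 101001)
  bit 0 = 1: r = r^2 * 3 mod 43 = 1^2 * 3 = 1*3 = 3
  bit 1 = 0: r = r^2 mod 43 = 3^2 = 9
  bit 2 = 1: r = r^2 * 3 mod 43 = 9^2 * 3 = 38*3 = 28
  bit 3 = 0: r = r^2 mod 43 = 28^2 = 10
  bit 4 = 0: r = r^2 mod 43 = 10^2 = 14
  bit 5 = 1: r = r^2 * 3 mod 43 = 14^2 * 3 = 24*3 = 29
  -> B = 29
s = B^a = 29^11 mod 43  (bits of 11 = 1011)
  bit 0 = 1: r = r^2 * 29 mod 43 = 1^2 * 29 = 1*29 = 29
  bit 1 = 0: r = r^2 mod 43 = 29^2 = 24
  bit 2 = 1: r = r^2 * 29 mod 43 = 24^2 * 29 = 17*29 = 20
  bit 3 = 1: r = r^2 * 29 mod 43 = 20^2 * 29 = 13*29 = 33
  -> s = B^a = 33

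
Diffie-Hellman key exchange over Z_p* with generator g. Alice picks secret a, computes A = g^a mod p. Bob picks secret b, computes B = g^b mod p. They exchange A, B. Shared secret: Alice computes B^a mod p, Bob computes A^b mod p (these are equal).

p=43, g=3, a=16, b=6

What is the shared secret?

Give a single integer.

A = 3^16 mod 43  (bits of 16 = 10000)
  bit 0 = 1: r = r^2 * 3 mod 43 = 1^2 * 3 = 1*3 = 3
  bit 1 = 0: r = r^2 mod 43 = 3^2 = 9
  bit 2 = 0: r = r^2 mod 43 = 9^2 = 38
  bit 3 = 0: r = r^2 mod 43 = 38^2 = 25
  bit 4 = 0: r = r^2 mod 43 = 25^2 = 23
  -> A = 23
B = 3^6 mod 43  (bits of 6 = 110)
  bit 0 = 1: r = r^2 * 3 mod 43 = 1^2 * 3 = 1*3 = 3
  bit 1 = 1: r = r^2 * 3 mod 43 = 3^2 * 3 = 9*3 = 27
  bit 2 = 0: r = r^2 mod 43 = 27^2 = 41
  -> B = 41
s = B^a = 41^16 mod 43  (bits of 16 = 10000)
  bit 0 = 1: r = r^2 * 41 mod 43 = 1^2 * 41 = 1*41 = 41
  bit 1 = 0: r = r^2 mod 43 = 41^2 = 4
  bit 2 = 0: r = r^2 mod 43 = 4^2 = 16
  bit 3 = 0: r = r^2 mod 43 = 16^2 = 41
  bit 4 = 0: r = r^2 mod 43 = 41^2 = 4
  -> s = B^a = 4

Answer: 4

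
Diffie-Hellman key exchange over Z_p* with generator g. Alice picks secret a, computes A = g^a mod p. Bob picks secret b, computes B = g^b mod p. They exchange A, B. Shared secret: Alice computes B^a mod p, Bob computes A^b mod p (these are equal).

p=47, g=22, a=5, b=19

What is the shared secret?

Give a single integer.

A = 22^5 mod 47  (bits of 5 = 101)
  bit 0 = 1: r = r^2 * 22 mod 47 = 1^2 * 22 = 1*22 = 22
  bit 1 = 0: r = r^2 mod 47 = 22^2 = 14
  bit 2 = 1: r = r^2 * 22 mod 47 = 14^2 * 22 = 8*22 = 35
  -> A = 35
B = 22^19 mod 47  (bits of 19 = 10011)
  bit 0 = 1: r = r^2 * 22 mod 47 = 1^2 * 22 = 1*22 = 22
  bit 1 = 0: r = r^2 mod 47 = 22^2 = 14
  bit 2 = 0: r = r^2 mod 47 = 14^2 = 8
  bit 3 = 1: r = r^2 * 22 mod 47 = 8^2 * 22 = 17*22 = 45
  bit 4 = 1: r = r^2 * 22 mod 47 = 45^2 * 22 = 4*22 = 41
  -> B = 41
s = B^a = 41^5 mod 47  (bits of 5 = 101)
  bit 0 = 1: r = r^2 * 41 mod 47 = 1^2 * 41 = 1*41 = 41
  bit 1 = 0: r = r^2 mod 47 = 41^2 = 36
  bit 2 = 1: r = r^2 * 41 mod 47 = 36^2 * 41 = 27*41 = 26
  -> s = B^a = 26

Answer: 26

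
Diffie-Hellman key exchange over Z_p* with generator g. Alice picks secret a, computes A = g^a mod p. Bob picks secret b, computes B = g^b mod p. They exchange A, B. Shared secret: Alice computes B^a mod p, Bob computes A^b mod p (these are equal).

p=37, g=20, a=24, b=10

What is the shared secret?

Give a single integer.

Answer: 10

Derivation:
A = 20^24 mod 37  (bits of 24 = 11000)
  bit 0 = 1: r = r^2 * 20 mod 37 = 1^2 * 20 = 1*20 = 20
  bit 1 = 1: r = r^2 * 20 mod 37 = 20^2 * 20 = 30*20 = 8
  bit 2 = 0: r = r^2 mod 37 = 8^2 = 27
  bit 3 = 0: r = r^2 mod 37 = 27^2 = 26
  bit 4 = 0: r = r^2 mod 37 = 26^2 = 10
  -> A = 10
B = 20^10 mod 37  (bits of 10 = 1010)
  bit 0 = 1: r = r^2 * 20 mod 37 = 1^2 * 20 = 1*20 = 20
  bit 1 = 0: r = r^2 mod 37 = 20^2 = 30
  bit 2 = 1: r = r^2 * 20 mod 37 = 30^2 * 20 = 12*20 = 18
  bit 3 = 0: r = r^2 mod 37 = 18^2 = 28
  -> B = 28
s = B^a = 28^24 mod 37  (bits of 24 = 11000)
  bit 0 = 1: r = r^2 * 28 mod 37 = 1^2 * 28 = 1*28 = 28
  bit 1 = 1: r = r^2 * 28 mod 37 = 28^2 * 28 = 7*28 = 11
  bit 2 = 0: r = r^2 mod 37 = 11^2 = 10
  bit 3 = 0: r = r^2 mod 37 = 10^2 = 26
  bit 4 = 0: r = r^2 mod 37 = 26^2 = 10
  -> s = B^a = 10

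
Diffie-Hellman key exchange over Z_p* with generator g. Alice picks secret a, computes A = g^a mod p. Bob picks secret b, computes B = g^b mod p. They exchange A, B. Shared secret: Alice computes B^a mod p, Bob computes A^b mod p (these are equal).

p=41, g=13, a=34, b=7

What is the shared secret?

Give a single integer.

Answer: 33

Derivation:
A = 13^34 mod 41  (bits of 34 = 100010)
  bit 0 = 1: r = r^2 * 13 mod 41 = 1^2 * 13 = 1*13 = 13
  bit 1 = 0: r = r^2 mod 41 = 13^2 = 5
  bit 2 = 0: r = r^2 mod 41 = 5^2 = 25
  bit 3 = 0: r = r^2 mod 41 = 25^2 = 10
  bit 4 = 1: r = r^2 * 13 mod 41 = 10^2 * 13 = 18*13 = 29
  bit 5 = 0: r = r^2 mod 41 = 29^2 = 21
  -> A = 21
B = 13^7 mod 41  (bits of 7 = 111)
  bit 0 = 1: r = r^2 * 13 mod 41 = 1^2 * 13 = 1*13 = 13
  bit 1 = 1: r = r^2 * 13 mod 41 = 13^2 * 13 = 5*13 = 24
  bit 2 = 1: r = r^2 * 13 mod 41 = 24^2 * 13 = 2*13 = 26
  -> B = 26
s = B^a = 26^34 mod 41  (bits of 34 = 100010)
  bit 0 = 1: r = r^2 * 26 mod 41 = 1^2 * 26 = 1*26 = 26
  bit 1 = 0: r = r^2 mod 41 = 26^2 = 20
  bit 2 = 0: r = r^2 mod 41 = 20^2 = 31
  bit 3 = 0: r = r^2 mod 41 = 31^2 = 18
  bit 4 = 1: r = r^2 * 26 mod 41 = 18^2 * 26 = 37*26 = 19
  bit 5 = 0: r = r^2 mod 41 = 19^2 = 33
  -> s = B^a = 33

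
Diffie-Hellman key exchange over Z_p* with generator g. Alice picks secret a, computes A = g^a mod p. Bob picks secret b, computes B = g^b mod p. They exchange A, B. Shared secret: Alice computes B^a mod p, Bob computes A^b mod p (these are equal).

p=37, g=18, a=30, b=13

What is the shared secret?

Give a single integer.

A = 18^30 mod 37  (bits of 30 = 11110)
  bit 0 = 1: r = r^2 * 18 mod 37 = 1^2 * 18 = 1*18 = 18
  bit 1 = 1: r = r^2 * 18 mod 37 = 18^2 * 18 = 28*18 = 23
  bit 2 = 1: r = r^2 * 18 mod 37 = 23^2 * 18 = 11*18 = 13
  bit 3 = 1: r = r^2 * 18 mod 37 = 13^2 * 18 = 21*18 = 8
  bit 4 = 0: r = r^2 mod 37 = 8^2 = 27
  -> A = 27
B = 18^13 mod 37  (bits of 13 = 1101)
  bit 0 = 1: r = r^2 * 18 mod 37 = 1^2 * 18 = 1*18 = 18
  bit 1 = 1: r = r^2 * 18 mod 37 = 18^2 * 18 = 28*18 = 23
  bit 2 = 0: r = r^2 mod 37 = 23^2 = 11
  bit 3 = 1: r = r^2 * 18 mod 37 = 11^2 * 18 = 10*18 = 32
  -> B = 32
s = B^a = 32^30 mod 37  (bits of 30 = 11110)
  bit 0 = 1: r = r^2 * 32 mod 37 = 1^2 * 32 = 1*32 = 32
  bit 1 = 1: r = r^2 * 32 mod 37 = 32^2 * 32 = 25*32 = 23
  bit 2 = 1: r = r^2 * 32 mod 37 = 23^2 * 32 = 11*32 = 19
  bit 3 = 1: r = r^2 * 32 mod 37 = 19^2 * 32 = 28*32 = 8
  bit 4 = 0: r = r^2 mod 37 = 8^2 = 27
  -> s = B^a = 27

Answer: 27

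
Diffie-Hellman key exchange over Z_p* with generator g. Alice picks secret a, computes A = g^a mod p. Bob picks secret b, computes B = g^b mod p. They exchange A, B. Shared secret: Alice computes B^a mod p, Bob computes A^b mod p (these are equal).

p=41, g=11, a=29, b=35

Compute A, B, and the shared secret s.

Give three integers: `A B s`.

A = 11^29 mod 41  (bits of 29 = 11101)
  bit 0 = 1: r = r^2 * 11 mod 41 = 1^2 * 11 = 1*11 = 11
  bit 1 = 1: r = r^2 * 11 mod 41 = 11^2 * 11 = 39*11 = 19
  bit 2 = 1: r = r^2 * 11 mod 41 = 19^2 * 11 = 33*11 = 35
  bit 3 = 0: r = r^2 mod 41 = 35^2 = 36
  bit 4 = 1: r = r^2 * 11 mod 41 = 36^2 * 11 = 25*11 = 29
  -> A = 29
B = 11^35 mod 41  (bits of 35 = 100011)
  bit 0 = 1: r = r^2 * 11 mod 41 = 1^2 * 11 = 1*11 = 11
  bit 1 = 0: r = r^2 mod 41 = 11^2 = 39
  bit 2 = 0: r = r^2 mod 41 = 39^2 = 4
  bit 3 = 0: r = r^2 mod 41 = 4^2 = 16
  bit 4 = 1: r = r^2 * 11 mod 41 = 16^2 * 11 = 10*11 = 28
  bit 5 = 1: r = r^2 * 11 mod 41 = 28^2 * 11 = 5*11 = 14
  -> B = 14
s = B^a = 14^29 mod 41  (bits of 29 = 11101)
  bit 0 = 1: r = r^2 * 14 mod 41 = 1^2 * 14 = 1*14 = 14
  bit 1 = 1: r = r^2 * 14 mod 41 = 14^2 * 14 = 32*14 = 38
  bit 2 = 1: r = r^2 * 14 mod 41 = 38^2 * 14 = 9*14 = 3
  bit 3 = 0: r = r^2 mod 41 = 3^2 = 9
  bit 4 = 1: r = r^2 * 14 mod 41 = 9^2 * 14 = 40*14 = 27
  -> s = B^a = 27

Answer: 29 14 27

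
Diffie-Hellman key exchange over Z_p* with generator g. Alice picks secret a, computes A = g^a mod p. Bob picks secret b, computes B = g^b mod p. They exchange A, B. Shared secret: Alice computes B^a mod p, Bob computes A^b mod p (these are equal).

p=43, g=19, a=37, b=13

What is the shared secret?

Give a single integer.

Answer: 5

Derivation:
A = 19^37 mod 43  (bits of 37 = 100101)
  bit 0 = 1: r = r^2 * 19 mod 43 = 1^2 * 19 = 1*19 = 19
  bit 1 = 0: r = r^2 mod 43 = 19^2 = 17
  bit 2 = 0: r = r^2 mod 43 = 17^2 = 31
  bit 3 = 1: r = r^2 * 19 mod 43 = 31^2 * 19 = 15*19 = 27
  bit 4 = 0: r = r^2 mod 43 = 27^2 = 41
  bit 5 = 1: r = r^2 * 19 mod 43 = 41^2 * 19 = 4*19 = 33
  -> A = 33
B = 19^13 mod 43  (bits of 13 = 1101)
  bit 0 = 1: r = r^2 * 19 mod 43 = 1^2 * 19 = 1*19 = 19
  bit 1 = 1: r = r^2 * 19 mod 43 = 19^2 * 19 = 17*19 = 22
  bit 2 = 0: r = r^2 mod 43 = 22^2 = 11
  bit 3 = 1: r = r^2 * 19 mod 43 = 11^2 * 19 = 35*19 = 20
  -> B = 20
s = B^a = 20^37 mod 43  (bits of 37 = 100101)
  bit 0 = 1: r = r^2 * 20 mod 43 = 1^2 * 20 = 1*20 = 20
  bit 1 = 0: r = r^2 mod 43 = 20^2 = 13
  bit 2 = 0: r = r^2 mod 43 = 13^2 = 40
  bit 3 = 1: r = r^2 * 20 mod 43 = 40^2 * 20 = 9*20 = 8
  bit 4 = 0: r = r^2 mod 43 = 8^2 = 21
  bit 5 = 1: r = r^2 * 20 mod 43 = 21^2 * 20 = 11*20 = 5
  -> s = B^a = 5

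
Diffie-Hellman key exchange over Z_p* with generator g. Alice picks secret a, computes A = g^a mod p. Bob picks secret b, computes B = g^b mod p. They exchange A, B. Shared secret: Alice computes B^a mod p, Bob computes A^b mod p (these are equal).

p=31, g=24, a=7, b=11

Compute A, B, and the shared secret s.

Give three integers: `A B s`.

Answer: 3 11 13

Derivation:
A = 24^7 mod 31  (bits of 7 = 111)
  bit 0 = 1: r = r^2 * 24 mod 31 = 1^2 * 24 = 1*24 = 24
  bit 1 = 1: r = r^2 * 24 mod 31 = 24^2 * 24 = 18*24 = 29
  bit 2 = 1: r = r^2 * 24 mod 31 = 29^2 * 24 = 4*24 = 3
  -> A = 3
B = 24^11 mod 31  (bits of 11 = 1011)
  bit 0 = 1: r = r^2 * 24 mod 31 = 1^2 * 24 = 1*24 = 24
  bit 1 = 0: r = r^2 mod 31 = 24^2 = 18
  bit 2 = 1: r = r^2 * 24 mod 31 = 18^2 * 24 = 14*24 = 26
  bit 3 = 1: r = r^2 * 24 mod 31 = 26^2 * 24 = 25*24 = 11
  -> B = 11
s = B^a = 11^7 mod 31  (bits of 7 = 111)
  bit 0 = 1: r = r^2 * 11 mod 31 = 1^2 * 11 = 1*11 = 11
  bit 1 = 1: r = r^2 * 11 mod 31 = 11^2 * 11 = 28*11 = 29
  bit 2 = 1: r = r^2 * 11 mod 31 = 29^2 * 11 = 4*11 = 13
  -> s = B^a = 13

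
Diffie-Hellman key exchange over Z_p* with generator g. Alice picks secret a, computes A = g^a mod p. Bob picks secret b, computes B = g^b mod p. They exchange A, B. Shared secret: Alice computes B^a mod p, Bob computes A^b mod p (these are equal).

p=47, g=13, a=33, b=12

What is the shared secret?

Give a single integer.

A = 13^33 mod 47  (bits of 33 = 100001)
  bit 0 = 1: r = r^2 * 13 mod 47 = 1^2 * 13 = 1*13 = 13
  bit 1 = 0: r = r^2 mod 47 = 13^2 = 28
  bit 2 = 0: r = r^2 mod 47 = 28^2 = 32
  bit 3 = 0: r = r^2 mod 47 = 32^2 = 37
  bit 4 = 0: r = r^2 mod 47 = 37^2 = 6
  bit 5 = 1: r = r^2 * 13 mod 47 = 6^2 * 13 = 36*13 = 45
  -> A = 45
B = 13^12 mod 47  (bits of 12 = 1100)
  bit 0 = 1: r = r^2 * 13 mod 47 = 1^2 * 13 = 1*13 = 13
  bit 1 = 1: r = r^2 * 13 mod 47 = 13^2 * 13 = 28*13 = 35
  bit 2 = 0: r = r^2 mod 47 = 35^2 = 3
  bit 3 = 0: r = r^2 mod 47 = 3^2 = 9
  -> B = 9
s = B^a = 9^33 mod 47  (bits of 33 = 100001)
  bit 0 = 1: r = r^2 * 9 mod 47 = 1^2 * 9 = 1*9 = 9
  bit 1 = 0: r = r^2 mod 47 = 9^2 = 34
  bit 2 = 0: r = r^2 mod 47 = 34^2 = 28
  bit 3 = 0: r = r^2 mod 47 = 28^2 = 32
  bit 4 = 0: r = r^2 mod 47 = 32^2 = 37
  bit 5 = 1: r = r^2 * 9 mod 47 = 37^2 * 9 = 6*9 = 7
  -> s = B^a = 7

Answer: 7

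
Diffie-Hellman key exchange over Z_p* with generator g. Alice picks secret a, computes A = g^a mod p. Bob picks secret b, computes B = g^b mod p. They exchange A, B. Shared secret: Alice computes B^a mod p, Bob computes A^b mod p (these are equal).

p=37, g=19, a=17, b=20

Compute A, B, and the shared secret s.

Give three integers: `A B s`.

Answer: 35 9 33

Derivation:
A = 19^17 mod 37  (bits of 17 = 10001)
  bit 0 = 1: r = r^2 * 19 mod 37 = 1^2 * 19 = 1*19 = 19
  bit 1 = 0: r = r^2 mod 37 = 19^2 = 28
  bit 2 = 0: r = r^2 mod 37 = 28^2 = 7
  bit 3 = 0: r = r^2 mod 37 = 7^2 = 12
  bit 4 = 1: r = r^2 * 19 mod 37 = 12^2 * 19 = 33*19 = 35
  -> A = 35
B = 19^20 mod 37  (bits of 20 = 10100)
  bit 0 = 1: r = r^2 * 19 mod 37 = 1^2 * 19 = 1*19 = 19
  bit 1 = 0: r = r^2 mod 37 = 19^2 = 28
  bit 2 = 1: r = r^2 * 19 mod 37 = 28^2 * 19 = 7*19 = 22
  bit 3 = 0: r = r^2 mod 37 = 22^2 = 3
  bit 4 = 0: r = r^2 mod 37 = 3^2 = 9
  -> B = 9
s = B^a = 9^17 mod 37  (bits of 17 = 10001)
  bit 0 = 1: r = r^2 * 9 mod 37 = 1^2 * 9 = 1*9 = 9
  bit 1 = 0: r = r^2 mod 37 = 9^2 = 7
  bit 2 = 0: r = r^2 mod 37 = 7^2 = 12
  bit 3 = 0: r = r^2 mod 37 = 12^2 = 33
  bit 4 = 1: r = r^2 * 9 mod 37 = 33^2 * 9 = 16*9 = 33
  -> s = B^a = 33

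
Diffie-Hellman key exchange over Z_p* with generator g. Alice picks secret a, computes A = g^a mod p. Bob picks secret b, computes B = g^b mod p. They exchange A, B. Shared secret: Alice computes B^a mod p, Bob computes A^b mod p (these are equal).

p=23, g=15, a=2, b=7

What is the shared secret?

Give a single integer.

A = 15^2 mod 23  (bits of 2 = 10)
  bit 0 = 1: r = r^2 * 15 mod 23 = 1^2 * 15 = 1*15 = 15
  bit 1 = 0: r = r^2 mod 23 = 15^2 = 18
  -> A = 18
B = 15^7 mod 23  (bits of 7 = 111)
  bit 0 = 1: r = r^2 * 15 mod 23 = 1^2 * 15 = 1*15 = 15
  bit 1 = 1: r = r^2 * 15 mod 23 = 15^2 * 15 = 18*15 = 17
  bit 2 = 1: r = r^2 * 15 mod 23 = 17^2 * 15 = 13*15 = 11
  -> B = 11
s = B^a = 11^2 mod 23  (bits of 2 = 10)
  bit 0 = 1: r = r^2 * 11 mod 23 = 1^2 * 11 = 1*11 = 11
  bit 1 = 0: r = r^2 mod 23 = 11^2 = 6
  -> s = B^a = 6

Answer: 6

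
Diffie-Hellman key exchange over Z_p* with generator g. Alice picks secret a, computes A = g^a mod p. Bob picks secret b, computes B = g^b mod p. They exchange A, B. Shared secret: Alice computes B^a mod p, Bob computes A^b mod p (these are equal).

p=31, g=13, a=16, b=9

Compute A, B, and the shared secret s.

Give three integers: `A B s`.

Answer: 18 29 2

Derivation:
A = 13^16 mod 31  (bits of 16 = 10000)
  bit 0 = 1: r = r^2 * 13 mod 31 = 1^2 * 13 = 1*13 = 13
  bit 1 = 0: r = r^2 mod 31 = 13^2 = 14
  bit 2 = 0: r = r^2 mod 31 = 14^2 = 10
  bit 3 = 0: r = r^2 mod 31 = 10^2 = 7
  bit 4 = 0: r = r^2 mod 31 = 7^2 = 18
  -> A = 18
B = 13^9 mod 31  (bits of 9 = 1001)
  bit 0 = 1: r = r^2 * 13 mod 31 = 1^2 * 13 = 1*13 = 13
  bit 1 = 0: r = r^2 mod 31 = 13^2 = 14
  bit 2 = 0: r = r^2 mod 31 = 14^2 = 10
  bit 3 = 1: r = r^2 * 13 mod 31 = 10^2 * 13 = 7*13 = 29
  -> B = 29
s = B^a = 29^16 mod 31  (bits of 16 = 10000)
  bit 0 = 1: r = r^2 * 29 mod 31 = 1^2 * 29 = 1*29 = 29
  bit 1 = 0: r = r^2 mod 31 = 29^2 = 4
  bit 2 = 0: r = r^2 mod 31 = 4^2 = 16
  bit 3 = 0: r = r^2 mod 31 = 16^2 = 8
  bit 4 = 0: r = r^2 mod 31 = 8^2 = 2
  -> s = B^a = 2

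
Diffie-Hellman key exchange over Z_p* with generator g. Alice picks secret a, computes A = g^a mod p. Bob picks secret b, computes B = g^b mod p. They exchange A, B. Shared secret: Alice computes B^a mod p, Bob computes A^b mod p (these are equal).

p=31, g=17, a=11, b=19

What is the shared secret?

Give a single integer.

Answer: 11

Derivation:
A = 17^11 mod 31  (bits of 11 = 1011)
  bit 0 = 1: r = r^2 * 17 mod 31 = 1^2 * 17 = 1*17 = 17
  bit 1 = 0: r = r^2 mod 31 = 17^2 = 10
  bit 2 = 1: r = r^2 * 17 mod 31 = 10^2 * 17 = 7*17 = 26
  bit 3 = 1: r = r^2 * 17 mod 31 = 26^2 * 17 = 25*17 = 22
  -> A = 22
B = 17^19 mod 31  (bits of 19 = 10011)
  bit 0 = 1: r = r^2 * 17 mod 31 = 1^2 * 17 = 1*17 = 17
  bit 1 = 0: r = r^2 mod 31 = 17^2 = 10
  bit 2 = 0: r = r^2 mod 31 = 10^2 = 7
  bit 3 = 1: r = r^2 * 17 mod 31 = 7^2 * 17 = 18*17 = 27
  bit 4 = 1: r = r^2 * 17 mod 31 = 27^2 * 17 = 16*17 = 24
  -> B = 24
s = B^a = 24^11 mod 31  (bits of 11 = 1011)
  bit 0 = 1: r = r^2 * 24 mod 31 = 1^2 * 24 = 1*24 = 24
  bit 1 = 0: r = r^2 mod 31 = 24^2 = 18
  bit 2 = 1: r = r^2 * 24 mod 31 = 18^2 * 24 = 14*24 = 26
  bit 3 = 1: r = r^2 * 24 mod 31 = 26^2 * 24 = 25*24 = 11
  -> s = B^a = 11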